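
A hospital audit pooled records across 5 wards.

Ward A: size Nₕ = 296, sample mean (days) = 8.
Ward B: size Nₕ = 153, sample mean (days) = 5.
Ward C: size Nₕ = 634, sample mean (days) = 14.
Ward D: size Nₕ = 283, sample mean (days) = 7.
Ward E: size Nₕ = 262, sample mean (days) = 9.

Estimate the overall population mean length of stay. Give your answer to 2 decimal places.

10.04

N = 1628; weights Wₕ = Nₕ/N = (0.1818, 0.0940, 0.3894, 0.1738, 0.1609).
x̄_st = Σ Wₕ·x̄ₕ = 0.1818·8 + 0.0940·5 + 0.3894·14 + 0.1738·7 + 0.1609·9 ≈ 10.0418...
→ 10.04.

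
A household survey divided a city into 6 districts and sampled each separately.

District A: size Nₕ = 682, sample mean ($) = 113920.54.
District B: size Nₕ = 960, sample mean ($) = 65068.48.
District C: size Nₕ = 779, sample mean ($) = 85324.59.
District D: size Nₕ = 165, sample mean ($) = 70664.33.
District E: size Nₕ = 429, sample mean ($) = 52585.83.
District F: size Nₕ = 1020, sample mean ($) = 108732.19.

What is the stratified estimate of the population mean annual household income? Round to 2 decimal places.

87175.51

N = 682 + 960 + 779 + 165 + 429 + 1020 = 4035.
The stratified mean weights each stratum mean by its population share Nₕ/N.
Σ Nₕx̄ₕ = 682·113920.54 + 960·65068.48 + 779·85324.59 + 165·70664.33 + 429·52585.83 + 1020·108732.19 = 77693808.28 + 62465740.8 + 66467855.61 + 11659614.45 + 22559321.07 + 110906833.8 = 351753174.01.
Divide by N: 351753174.01 / 4035 = 87175.5078... → 87175.51.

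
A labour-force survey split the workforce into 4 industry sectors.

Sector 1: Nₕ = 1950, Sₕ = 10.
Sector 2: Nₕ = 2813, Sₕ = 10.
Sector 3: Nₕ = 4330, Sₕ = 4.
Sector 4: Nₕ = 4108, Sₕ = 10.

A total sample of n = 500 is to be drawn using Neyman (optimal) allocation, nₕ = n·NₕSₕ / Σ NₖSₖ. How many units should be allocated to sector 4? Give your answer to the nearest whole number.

Σ NₕSₕ = 1950·10 + 2813·10 + 4330·4 + 4108·10 = 106030.
Share for 4: 41080/106030 = 0.38744.
n_4 = 500 × 0.38744 = 193.719... → 194.

194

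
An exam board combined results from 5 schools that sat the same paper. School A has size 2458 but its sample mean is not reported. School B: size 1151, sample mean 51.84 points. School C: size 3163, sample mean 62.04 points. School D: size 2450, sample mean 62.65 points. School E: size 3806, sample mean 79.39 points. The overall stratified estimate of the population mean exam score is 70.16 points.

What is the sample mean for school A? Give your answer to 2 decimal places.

N = 2458 + 1151 + 3163 + 2450 + 3806 = 13028.
Overall total = μ·N = 70.16·13028 = 914044.48.
Subtract the known strata: 1151·51.84 + 3163·62.04 + 2450·62.65 + 3806·79.39 = 711551.2.
Remaining total for school A: 914044.48 − 711551.2 = 202493.28.
Divide by its size: 202493.28 / 2458 = 82.3813... → 82.38.

82.38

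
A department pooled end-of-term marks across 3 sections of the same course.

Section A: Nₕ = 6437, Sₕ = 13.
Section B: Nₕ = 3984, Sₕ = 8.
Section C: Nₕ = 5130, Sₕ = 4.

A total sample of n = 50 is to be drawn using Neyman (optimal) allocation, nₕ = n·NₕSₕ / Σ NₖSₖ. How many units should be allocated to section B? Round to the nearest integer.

12

A: NₕSₕ = 6437·13 = 83681
B: NₕSₕ = 3984·8 = 31872
C: NₕSₕ = 5130·4 = 20520
Σ NₕSₕ = 136073.
n_B = 50·31872/136073 = 11.711... → 12.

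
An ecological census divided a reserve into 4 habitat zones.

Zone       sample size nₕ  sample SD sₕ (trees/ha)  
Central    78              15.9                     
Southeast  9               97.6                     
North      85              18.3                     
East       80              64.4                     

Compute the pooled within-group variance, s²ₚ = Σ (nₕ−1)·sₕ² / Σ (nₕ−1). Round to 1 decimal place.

Degrees of freedom: 77 + 8 + 84 + 79 = 248.
Σ(nₕ−1)sₕ² = 77·252.81 + 8·9525.76 + 84·334.89 + 79·4147.36 = 451444.65.
s²ₚ = 451444.65 / 248 = 1820.341... → 1820.3.

1820.3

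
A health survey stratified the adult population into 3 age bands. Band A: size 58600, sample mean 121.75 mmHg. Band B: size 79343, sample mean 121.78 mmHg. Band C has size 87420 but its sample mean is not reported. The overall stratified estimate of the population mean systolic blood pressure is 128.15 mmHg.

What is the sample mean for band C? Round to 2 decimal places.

N = 58600 + 79343 + 87420 = 225363.
Overall total = μ·N = 128.15·225363 = 28880268.45.
Subtract the known strata: 58600·121.75 + 79343·121.78 = 16796940.54.
Remaining total for band C: 28880268.45 − 16796940.54 = 12083327.91.
Divide by its size: 12083327.91 / 87420 = 138.2216... → 138.22.

138.22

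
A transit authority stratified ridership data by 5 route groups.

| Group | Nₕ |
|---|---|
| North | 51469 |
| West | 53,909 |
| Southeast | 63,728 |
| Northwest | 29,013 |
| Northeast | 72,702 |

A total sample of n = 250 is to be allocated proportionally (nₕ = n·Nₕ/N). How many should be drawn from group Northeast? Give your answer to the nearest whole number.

67

Share of group Northeast = 72702/270821 = 0.26845.
Allocate 250 × 0.26845 = 67.113... → 67.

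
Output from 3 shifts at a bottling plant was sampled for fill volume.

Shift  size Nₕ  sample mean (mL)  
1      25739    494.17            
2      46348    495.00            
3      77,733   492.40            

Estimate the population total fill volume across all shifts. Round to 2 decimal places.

73937430.83

Population total = Σ Nₕ·x̄ₕ (each stratum's size times its mean).
25739·494.17 + 46348·495.00 + 77733·492.40 = 12719441.63 + 22942260 + 38275729.2 = 73937430.83.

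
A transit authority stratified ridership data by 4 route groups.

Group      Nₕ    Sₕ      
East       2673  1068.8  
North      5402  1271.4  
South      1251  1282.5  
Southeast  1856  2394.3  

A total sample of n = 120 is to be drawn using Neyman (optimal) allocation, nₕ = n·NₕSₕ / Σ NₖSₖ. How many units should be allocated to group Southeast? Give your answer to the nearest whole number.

34

Σ NₕSₕ = 2673·1068.8 + 5402·1271.4 + 1251·1282.5 + 1856·2394.3 = 15773233.5.
Share for Southeast: 4443820.8/15773233.5 = 0.28173.
n_Southeast = 120 × 0.28173 = 33.808... → 34.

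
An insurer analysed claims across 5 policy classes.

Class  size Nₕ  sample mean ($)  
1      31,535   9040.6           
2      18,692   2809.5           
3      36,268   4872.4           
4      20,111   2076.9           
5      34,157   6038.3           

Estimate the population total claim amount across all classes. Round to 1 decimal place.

762341447.2

Estimate total by summing Nₕ·x̄ₕ over strata.
31535·9040.6 + 18692·2809.5 + 36268·4872.4 + 20111·2076.9 + 34157·6038.3 = 285095321 + 52515174 + 176712203.2 + 41768535.9 + 206250213.1 = 762341447.2.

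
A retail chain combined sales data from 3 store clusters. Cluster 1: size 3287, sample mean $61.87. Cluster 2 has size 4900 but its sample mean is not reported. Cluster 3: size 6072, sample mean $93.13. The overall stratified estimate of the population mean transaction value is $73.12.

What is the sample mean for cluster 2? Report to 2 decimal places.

55.87

N = 3287 + 4900 + 6072 = 14259.
Overall total = μ·N = 73.12·14259 = 1042618.08.
Subtract the known strata: 3287·61.87 + 6072·93.13 = 768852.05.
Remaining total for cluster 2: 1042618.08 − 768852.05 = 273766.03.
Divide by its size: 273766.03 / 4900 = 55.8706... → 55.87.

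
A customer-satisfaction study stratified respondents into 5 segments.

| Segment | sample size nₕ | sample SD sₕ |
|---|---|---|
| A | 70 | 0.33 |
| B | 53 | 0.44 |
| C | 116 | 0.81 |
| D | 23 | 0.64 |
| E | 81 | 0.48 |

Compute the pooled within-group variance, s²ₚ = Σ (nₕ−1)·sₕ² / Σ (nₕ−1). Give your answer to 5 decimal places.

0.35644

A: (70−1)·0.33² = 69·0.1089 = 7.5141
B: (53−1)·0.44² = 52·0.1936 = 10.0672
C: (116−1)·0.81² = 115·0.6561 = 75.4515
D: (23−1)·0.64² = 22·0.4096 = 9.0112
E: (81−1)·0.48² = 80·0.2304 = 18.432
Numerator = 120.476; denominator = Σ(nₕ−1) = 338.
s²ₚ = 120.476/338 = 0.3564379... → 0.35644.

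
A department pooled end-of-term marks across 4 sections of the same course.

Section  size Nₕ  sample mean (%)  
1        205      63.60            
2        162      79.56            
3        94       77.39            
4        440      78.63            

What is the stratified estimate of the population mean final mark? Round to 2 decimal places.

75.25

N = 205 + 162 + 94 + 440 = 901.
Weight each subgroup mean by Nₕ/N and sum.
Σ Nₕx̄ₕ = 205·63.60 + 162·79.56 + 94·77.39 + 440·78.63 = 13038 + 12888.72 + 7274.66 + 34597.2 = 67798.58.
Divide by N: 67798.58 / 901 = 75.2481... → 75.25.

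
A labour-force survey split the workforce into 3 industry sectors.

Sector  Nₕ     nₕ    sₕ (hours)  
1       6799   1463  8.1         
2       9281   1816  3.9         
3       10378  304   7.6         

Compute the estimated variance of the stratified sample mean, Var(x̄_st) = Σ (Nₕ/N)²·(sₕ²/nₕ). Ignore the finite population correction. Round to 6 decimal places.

0.033225

N = 26458; Wₕ = Nₕ/N.
sector 1: (6799/26458)²·8.1²/1463 = 0.002961432
sector 2: (9281/26458)²·3.9²/1816 = 0.001030597
sector 3: (10378/26458)²·7.6²/304 = 0.029232564
Sum = 0.033224593 → 0.033225.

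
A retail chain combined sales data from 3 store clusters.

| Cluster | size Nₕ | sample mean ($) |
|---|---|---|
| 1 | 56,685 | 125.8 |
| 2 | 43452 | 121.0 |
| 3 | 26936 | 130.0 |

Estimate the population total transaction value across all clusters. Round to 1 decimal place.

Population total = Σ Nₕ·x̄ₕ (each stratum's size times its mean).
56685·125.8 + 43452·121.0 + 26936·130.0 = 7130973 + 5257692 + 3501680 = 15890345.0.

15890345.0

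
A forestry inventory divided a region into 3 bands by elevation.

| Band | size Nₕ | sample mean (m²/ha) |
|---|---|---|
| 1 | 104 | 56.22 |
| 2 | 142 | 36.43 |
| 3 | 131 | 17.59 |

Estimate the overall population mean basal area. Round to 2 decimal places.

N = 104 + 142 + 131 = 377.
Overall mean = Σ (Nₕ/N)·x̄ₕ — weight by population share, not a simple average.
Σ Nₕx̄ₕ = 104·56.22 + 142·36.43 + 131·17.59 = 5846.88 + 5173.06 + 2304.29 = 13324.23.
Divide by N: 13324.23 / 377 = 35.3428... → 35.34.

35.34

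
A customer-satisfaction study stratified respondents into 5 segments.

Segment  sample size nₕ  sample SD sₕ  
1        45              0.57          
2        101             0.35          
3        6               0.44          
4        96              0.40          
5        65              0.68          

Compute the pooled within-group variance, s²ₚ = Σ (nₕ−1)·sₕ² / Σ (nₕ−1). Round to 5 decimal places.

0.23476

Degrees of freedom: 44 + 100 + 5 + 95 + 64 = 308.
Σ(nₕ−1)sₕ² = 44·0.3249 + 100·0.1225 + 5·0.1936 + 95·0.16 + 64·0.4624 = 72.3072.
s²ₚ = 72.3072 / 308 = 0.2347636... → 0.23476.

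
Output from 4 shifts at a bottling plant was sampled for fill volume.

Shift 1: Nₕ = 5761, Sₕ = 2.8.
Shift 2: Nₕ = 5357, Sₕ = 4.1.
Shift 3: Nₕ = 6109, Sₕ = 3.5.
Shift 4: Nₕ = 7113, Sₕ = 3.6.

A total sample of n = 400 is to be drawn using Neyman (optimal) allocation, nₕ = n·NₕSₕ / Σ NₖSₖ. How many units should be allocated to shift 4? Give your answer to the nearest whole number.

1: NₕSₕ = 5761·2.8 = 16130.8
2: NₕSₕ = 5357·4.1 = 21963.7
3: NₕSₕ = 6109·3.5 = 21381.5
4: NₕSₕ = 7113·3.6 = 25606.8
Σ NₕSₕ = 85082.8.
n_4 = 400·25606.8/85082.8 = 120.385... → 120.

120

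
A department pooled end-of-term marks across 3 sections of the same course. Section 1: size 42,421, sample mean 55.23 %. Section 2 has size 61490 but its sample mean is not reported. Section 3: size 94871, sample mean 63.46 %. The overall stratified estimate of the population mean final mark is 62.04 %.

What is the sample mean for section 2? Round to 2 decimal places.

N = 42421 + 61490 + 94871 = 198782.
Overall total = μ·N = 62.04·198782 = 12332435.28.
Subtract the known strata: 42421·55.23 + 94871·63.46 = 8363425.49.
Remaining total for section 2: 12332435.28 − 8363425.49 = 3969009.79.
Divide by its size: 3969009.79 / 61490 = 64.5472... → 64.55.

64.55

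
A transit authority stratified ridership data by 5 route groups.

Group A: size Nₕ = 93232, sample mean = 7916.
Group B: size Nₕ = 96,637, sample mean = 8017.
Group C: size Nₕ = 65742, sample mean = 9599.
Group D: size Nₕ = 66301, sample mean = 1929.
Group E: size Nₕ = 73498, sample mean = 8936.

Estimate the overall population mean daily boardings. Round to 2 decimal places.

N = 395410; weights Wₕ = Nₕ/N = (0.2358, 0.2444, 0.1663, 0.1677, 0.1859).
x̄_st = Σ Wₕ·x̄ₕ = 0.2358·7916 + 0.2444·8017 + 0.1663·9599 + 0.1677·1929 + 0.1859·8936 ≈ 7406.2203...
→ 7406.22.

7406.22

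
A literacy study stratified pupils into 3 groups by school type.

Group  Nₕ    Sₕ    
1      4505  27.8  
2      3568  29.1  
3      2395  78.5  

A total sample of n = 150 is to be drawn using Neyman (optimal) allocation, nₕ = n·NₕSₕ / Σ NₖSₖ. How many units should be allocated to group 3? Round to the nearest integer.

68

1: NₕSₕ = 4505·27.8 = 125239
2: NₕSₕ = 3568·29.1 = 103828.8
3: NₕSₕ = 2395·78.5 = 188007.5
Σ NₕSₕ = 417075.3.
n_3 = 150·188007.5/417075.3 = 67.616... → 68.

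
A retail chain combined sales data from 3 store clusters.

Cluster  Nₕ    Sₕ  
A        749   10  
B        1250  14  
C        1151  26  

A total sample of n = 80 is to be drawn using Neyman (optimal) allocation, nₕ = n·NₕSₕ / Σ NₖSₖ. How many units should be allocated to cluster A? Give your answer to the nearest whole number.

A: NₕSₕ = 749·10 = 7490
B: NₕSₕ = 1250·14 = 17500
C: NₕSₕ = 1151·26 = 29926
Σ NₕSₕ = 54916.
n_A = 80·7490/54916 = 10.911... → 11.

11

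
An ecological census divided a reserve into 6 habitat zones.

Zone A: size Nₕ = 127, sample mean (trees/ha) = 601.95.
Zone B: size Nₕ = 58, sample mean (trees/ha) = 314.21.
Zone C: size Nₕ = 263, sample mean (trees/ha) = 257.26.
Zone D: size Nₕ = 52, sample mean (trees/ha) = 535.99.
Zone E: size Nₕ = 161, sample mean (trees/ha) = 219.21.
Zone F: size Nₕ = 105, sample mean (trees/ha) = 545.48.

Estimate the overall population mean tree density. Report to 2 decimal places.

x̄_st = (Σ Nₕx̄ₕ) / (Σ Nₕ) = (127·601.95 + 58·314.21 + 263·257.26 + 52·535.99 + 161·219.21 + 105·545.48) / 766
= 282770.9 / 766 = 369.1526... → 369.15.

369.15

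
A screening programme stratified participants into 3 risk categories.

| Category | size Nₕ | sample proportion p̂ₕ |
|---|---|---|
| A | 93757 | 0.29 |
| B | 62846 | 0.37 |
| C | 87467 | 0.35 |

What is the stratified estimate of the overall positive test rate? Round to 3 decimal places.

0.332

Wₕ = Nₕ/N with N = 244070: 0.3841, 0.2575, 0.3584.
p̂_st = 0.3841·0.29 + 0.2575·0.37 + 0.3584·0.35 ≈ 0.33210... → 0.332.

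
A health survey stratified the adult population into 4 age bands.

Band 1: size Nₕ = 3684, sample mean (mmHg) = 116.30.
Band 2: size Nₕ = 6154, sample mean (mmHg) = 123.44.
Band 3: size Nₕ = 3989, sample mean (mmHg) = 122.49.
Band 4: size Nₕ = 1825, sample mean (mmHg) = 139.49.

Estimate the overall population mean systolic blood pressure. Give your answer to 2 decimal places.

123.39

x̄_st = (Σ Nₕx̄ₕ) / (Σ Nₕ) = (3684·116.30 + 6154·123.44 + 3989·122.49 + 1825·139.49) / 15652
= 1931280.82 / 15652 = 123.3888... → 123.39.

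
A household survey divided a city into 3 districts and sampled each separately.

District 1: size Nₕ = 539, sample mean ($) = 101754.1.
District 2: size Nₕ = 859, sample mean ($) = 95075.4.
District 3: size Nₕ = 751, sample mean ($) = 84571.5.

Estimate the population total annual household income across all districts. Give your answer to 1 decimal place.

200028425.0

1: 539·101754.1 = 54845459.9
2: 859·95075.4 = 81669768.6
3: 751·84571.5 = 63513196.5
τ̂ = Σ Nₕx̄ₕ = 200028425.0.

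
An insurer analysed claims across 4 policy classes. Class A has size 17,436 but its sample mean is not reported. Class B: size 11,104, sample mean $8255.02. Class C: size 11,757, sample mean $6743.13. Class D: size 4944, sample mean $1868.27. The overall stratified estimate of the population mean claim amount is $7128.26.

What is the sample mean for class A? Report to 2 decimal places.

8161.86

N = 17436 + 11104 + 11757 + 4944 = 45241.
Overall total = μ·N = 7128.26·45241 = 322489610.66.
Subtract the known strata: 11104·8255.02 + 11757·6743.13 + 4944·1868.27 = 180179448.37.
Remaining total for class A: 322489610.66 − 180179448.37 = 142310162.29.
Divide by its size: 142310162.29 / 17436 = 8161.8584... → 8161.86.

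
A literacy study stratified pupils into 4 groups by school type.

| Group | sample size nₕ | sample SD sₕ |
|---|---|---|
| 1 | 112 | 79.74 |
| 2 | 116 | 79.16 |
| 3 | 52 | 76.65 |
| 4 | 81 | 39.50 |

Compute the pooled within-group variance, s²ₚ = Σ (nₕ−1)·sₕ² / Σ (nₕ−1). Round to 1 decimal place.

Degrees of freedom: 111 + 115 + 51 + 80 = 357.
Σ(nₕ−1)sₕ² = 111·6358.4676 + 115·6266.3056 + 51·5875.2225 + 80·1560.25 = 1850871.3951.
s²ₚ = 1850871.3951 / 357 = 5184.514... → 5184.5.

5184.5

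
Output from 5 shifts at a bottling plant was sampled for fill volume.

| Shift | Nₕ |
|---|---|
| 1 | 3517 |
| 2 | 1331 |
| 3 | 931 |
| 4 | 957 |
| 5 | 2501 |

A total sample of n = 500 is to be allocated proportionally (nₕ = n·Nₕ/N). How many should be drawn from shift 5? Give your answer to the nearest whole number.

135

N = 3517 + 1331 + 931 + 957 + 2501 = 9237.
n_5 = 500·2501/9237 = 135.379... → 135.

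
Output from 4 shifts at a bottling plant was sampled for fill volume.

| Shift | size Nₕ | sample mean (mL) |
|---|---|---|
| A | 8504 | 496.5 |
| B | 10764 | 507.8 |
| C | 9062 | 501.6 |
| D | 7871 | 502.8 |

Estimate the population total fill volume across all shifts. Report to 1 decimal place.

18191233.2

A: 8504·496.5 = 4222236
B: 10764·507.8 = 5465959.2
C: 9062·501.6 = 4545499.2
D: 7871·502.8 = 3957538.8
τ̂ = Σ Nₕx̄ₕ = 18191233.2.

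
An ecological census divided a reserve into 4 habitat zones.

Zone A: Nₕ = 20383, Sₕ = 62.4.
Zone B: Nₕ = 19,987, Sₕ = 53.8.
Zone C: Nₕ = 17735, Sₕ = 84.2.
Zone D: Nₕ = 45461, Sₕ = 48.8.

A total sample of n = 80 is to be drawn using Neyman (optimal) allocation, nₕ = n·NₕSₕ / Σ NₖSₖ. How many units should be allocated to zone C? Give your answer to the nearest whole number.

Σ NₕSₕ = 20383·62.4 + 19987·53.8 + 17735·84.2 + 45461·48.8 = 6058983.6.
Share for C: 1493287/6058983.6 = 0.24646.
n_C = 80 × 0.24646 = 19.717... → 20.

20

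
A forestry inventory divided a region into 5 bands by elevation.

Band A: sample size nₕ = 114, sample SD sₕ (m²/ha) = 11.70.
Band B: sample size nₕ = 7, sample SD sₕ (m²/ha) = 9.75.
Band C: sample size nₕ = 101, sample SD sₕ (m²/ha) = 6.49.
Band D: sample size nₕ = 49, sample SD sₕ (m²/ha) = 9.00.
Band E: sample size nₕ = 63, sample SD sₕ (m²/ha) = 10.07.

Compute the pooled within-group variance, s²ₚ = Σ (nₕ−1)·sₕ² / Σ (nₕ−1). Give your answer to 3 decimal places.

92.480

Degrees of freedom: 113 + 6 + 100 + 48 + 62 = 329.
Σ(nₕ−1)sₕ² = 113·136.89 + 6·95.0625 + 100·42.1201 + 48·81 + 62·101.4049 = 30426.0588.
s²ₚ = 30426.0588 / 329 = 92.48042... → 92.480.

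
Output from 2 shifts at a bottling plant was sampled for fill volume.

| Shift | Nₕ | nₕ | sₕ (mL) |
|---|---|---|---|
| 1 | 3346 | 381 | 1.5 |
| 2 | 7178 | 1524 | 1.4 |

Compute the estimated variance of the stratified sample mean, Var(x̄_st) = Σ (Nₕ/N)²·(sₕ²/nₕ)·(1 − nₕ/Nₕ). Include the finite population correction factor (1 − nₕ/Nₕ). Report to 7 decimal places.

N = 10524. Term for each stratum: Wₕ²sₕ²/nₕ·(1−nₕ/Nₕ).
Var(x̄_st) = 0.0005289888 + 0.0004712688 = 0.0010002576 → 0.0010003.

0.0010003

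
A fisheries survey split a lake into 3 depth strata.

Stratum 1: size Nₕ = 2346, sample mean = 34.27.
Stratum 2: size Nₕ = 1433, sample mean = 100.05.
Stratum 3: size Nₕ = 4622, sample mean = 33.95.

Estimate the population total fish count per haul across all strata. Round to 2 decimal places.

Population total = Σ Nₕ·x̄ₕ (each stratum's size times its mean).
2346·34.27 + 1433·100.05 + 4622·33.95 = 80397.42 + 143371.65 + 156916.9 = 380685.97.

380685.97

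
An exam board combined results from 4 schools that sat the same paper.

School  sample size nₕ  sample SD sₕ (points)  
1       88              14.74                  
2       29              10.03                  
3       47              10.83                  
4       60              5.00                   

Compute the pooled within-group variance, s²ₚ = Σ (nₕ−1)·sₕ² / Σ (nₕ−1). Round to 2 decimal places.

129.95

Degrees of freedom: 87 + 28 + 46 + 59 = 220.
Σ(nₕ−1)sₕ² = 87·217.2676 + 28·100.6009 + 46·117.2889 + 59·25 = 28589.3958.
s²ₚ = 28589.3958 / 220 = 129.9518... → 129.95.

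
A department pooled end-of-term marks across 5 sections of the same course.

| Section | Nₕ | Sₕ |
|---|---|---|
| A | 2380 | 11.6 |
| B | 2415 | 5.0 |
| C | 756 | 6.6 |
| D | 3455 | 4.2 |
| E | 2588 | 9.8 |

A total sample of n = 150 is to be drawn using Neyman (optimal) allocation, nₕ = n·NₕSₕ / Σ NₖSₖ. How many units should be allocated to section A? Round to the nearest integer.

Σ NₕSₕ = 2380·11.6 + 2415·5.0 + 756·6.6 + 3455·4.2 + 2588·9.8 = 84546.
Share for A: 27608/84546 = 0.32654.
n_A = 150 × 0.32654 = 48.982... → 49.

49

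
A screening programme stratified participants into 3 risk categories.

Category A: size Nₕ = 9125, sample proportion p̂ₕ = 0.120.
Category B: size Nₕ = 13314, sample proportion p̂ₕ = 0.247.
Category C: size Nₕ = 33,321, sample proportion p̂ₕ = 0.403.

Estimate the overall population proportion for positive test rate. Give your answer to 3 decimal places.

0.319

Wₕ = Nₕ/N with N = 55760: 0.1636, 0.2388, 0.5976.
p̂_st = 0.1636·0.120 + 0.2388·0.247 + 0.5976·0.403 ≈ 0.31944... → 0.319.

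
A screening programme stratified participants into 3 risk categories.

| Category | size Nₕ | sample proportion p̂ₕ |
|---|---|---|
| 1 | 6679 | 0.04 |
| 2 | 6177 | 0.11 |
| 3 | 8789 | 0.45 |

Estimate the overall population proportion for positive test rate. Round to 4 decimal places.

Wₕ = Nₕ/N with N = 21645: 0.3086, 0.2854, 0.4061.
p̂_st = 0.3086·0.04 + 0.2854·0.11 + 0.4061·0.45 ≈ 0.226458... → 0.2265.

0.2265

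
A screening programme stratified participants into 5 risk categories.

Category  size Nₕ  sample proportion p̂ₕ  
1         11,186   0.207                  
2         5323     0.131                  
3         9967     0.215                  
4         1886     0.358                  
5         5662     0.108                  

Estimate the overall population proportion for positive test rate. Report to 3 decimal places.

0.189

Wₕ = Nₕ/N with N = 34024: 0.3288, 0.1564, 0.2929, 0.0554, 0.1664.
p̂_st = 0.3288·0.207 + 0.1564·0.131 + 0.2929·0.215 + 0.0554·0.358 + 0.1664·0.108 ≈ 0.18935... → 0.189.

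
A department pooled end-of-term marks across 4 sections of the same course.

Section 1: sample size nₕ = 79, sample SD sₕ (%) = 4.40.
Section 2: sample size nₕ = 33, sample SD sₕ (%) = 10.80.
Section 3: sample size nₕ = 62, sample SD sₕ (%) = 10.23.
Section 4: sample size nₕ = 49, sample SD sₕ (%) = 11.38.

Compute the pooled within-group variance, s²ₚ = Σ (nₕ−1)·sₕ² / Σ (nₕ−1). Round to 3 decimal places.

81.473

1: (79−1)·4.40² = 78·19.36 = 1510.08
2: (33−1)·10.80² = 32·116.64 = 3732.48
3: (62−1)·10.23² = 61·104.6529 = 6383.8269
4: (49−1)·11.38² = 48·129.5044 = 6216.2112
Numerator = 17842.5981; denominator = Σ(nₕ−1) = 219.
s²ₚ = 17842.5981/219 = 81.47305... → 81.473.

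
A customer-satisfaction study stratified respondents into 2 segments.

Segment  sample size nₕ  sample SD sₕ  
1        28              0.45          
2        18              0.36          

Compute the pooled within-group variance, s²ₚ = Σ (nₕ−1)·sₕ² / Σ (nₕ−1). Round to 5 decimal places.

Degrees of freedom: 27 + 17 = 44.
Σ(nₕ−1)sₕ² = 27·0.2025 + 17·0.1296 = 7.6707.
s²ₚ = 7.6707 / 44 = 0.1743341... → 0.17433.

0.17433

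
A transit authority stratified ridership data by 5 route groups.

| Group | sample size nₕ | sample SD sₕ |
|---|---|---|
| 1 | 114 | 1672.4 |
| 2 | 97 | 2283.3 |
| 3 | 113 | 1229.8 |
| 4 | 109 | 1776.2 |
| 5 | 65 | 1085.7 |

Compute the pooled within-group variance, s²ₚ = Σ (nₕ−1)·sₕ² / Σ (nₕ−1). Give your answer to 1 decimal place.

2844018.9

1: (114−1)·1672.4² = 113·2796921.76 = 316052158.88
2: (97−1)·2283.3² = 96·5213458.89 = 500492053.44
3: (113−1)·1229.8² = 112·1512408.04 = 169389700.48
4: (109−1)·1776.2² = 108·3154886.44 = 340727735.52
5: (65−1)·1085.7² = 64·1178744.49 = 75439647.36
Numerator = 1402101295.68; denominator = Σ(nₕ−1) = 493.
s²ₚ = 1402101295.68/493 = 2844018.855... → 2844018.9.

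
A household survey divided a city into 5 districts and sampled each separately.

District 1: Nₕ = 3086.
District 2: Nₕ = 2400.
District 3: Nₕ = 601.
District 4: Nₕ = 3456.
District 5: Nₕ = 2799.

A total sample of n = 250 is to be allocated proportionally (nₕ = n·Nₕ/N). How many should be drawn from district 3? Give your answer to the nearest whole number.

Share of district 3 = 601/12342 = 0.04870.
Allocate 250 × 0.04870 = 12.174... → 12.

12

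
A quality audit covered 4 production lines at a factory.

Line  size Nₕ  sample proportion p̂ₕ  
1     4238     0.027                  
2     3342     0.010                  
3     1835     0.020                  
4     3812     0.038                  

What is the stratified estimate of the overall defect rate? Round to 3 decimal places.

N = 4238 + 3342 + 1835 + 3812 = 13227.
Overall proportion = Σ (Nₕ/N)·p̂ₕ.
Σ Nₕp̂ₕ = 114.426 + 33.42 + 36.7 + 144.856 = 329.402.
329.402 / 13227 = 0.02490... → 0.025.

0.025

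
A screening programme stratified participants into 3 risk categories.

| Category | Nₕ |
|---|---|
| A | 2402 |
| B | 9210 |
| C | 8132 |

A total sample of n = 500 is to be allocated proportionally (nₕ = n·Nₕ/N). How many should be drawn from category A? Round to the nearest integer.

61

Share of category A = 2402/19744 = 0.12166.
Allocate 500 × 0.12166 = 60.829... → 61.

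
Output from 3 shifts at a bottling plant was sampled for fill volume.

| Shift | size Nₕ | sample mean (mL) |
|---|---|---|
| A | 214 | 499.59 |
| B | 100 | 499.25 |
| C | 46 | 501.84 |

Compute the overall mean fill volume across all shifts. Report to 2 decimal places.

499.78

N = 214 + 100 + 46 = 360.
The stratified mean weights each stratum mean by its population share Nₕ/N.
Σ Nₕx̄ₕ = 214·499.59 + 100·499.25 + 46·501.84 = 106912.26 + 49925 + 23084.64 = 179921.9.
Divide by N: 179921.9 / 360 = 499.7831... → 499.78.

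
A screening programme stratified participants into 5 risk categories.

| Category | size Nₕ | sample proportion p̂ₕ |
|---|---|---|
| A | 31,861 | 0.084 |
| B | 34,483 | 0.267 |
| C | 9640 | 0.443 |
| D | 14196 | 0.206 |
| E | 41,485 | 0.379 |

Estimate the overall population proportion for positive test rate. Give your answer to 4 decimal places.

0.2643

Wₕ = Nₕ/N with N = 131665: 0.2420, 0.2619, 0.0732, 0.1078, 0.3151.
p̂_st = 0.2420·0.084 + 0.2619·0.267 + 0.0732·0.443 + 0.1078·0.206 + 0.3151·0.379 ≈ 0.264315... → 0.2643.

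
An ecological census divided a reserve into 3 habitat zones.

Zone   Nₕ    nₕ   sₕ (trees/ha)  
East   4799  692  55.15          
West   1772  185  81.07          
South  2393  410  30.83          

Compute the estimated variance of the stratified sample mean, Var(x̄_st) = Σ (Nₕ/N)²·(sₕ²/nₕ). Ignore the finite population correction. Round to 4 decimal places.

2.8132

N = 8964; Wₕ = Nₕ/N.
zone East: (4799/8964)²·55.15²/692 = 1.2597453
zone West: (1772/8964)²·81.07²/185 = 1.3882649
zone South: (2393/8964)²·30.83²/410 = 0.1652133
Sum = 2.8132235 → 2.8132.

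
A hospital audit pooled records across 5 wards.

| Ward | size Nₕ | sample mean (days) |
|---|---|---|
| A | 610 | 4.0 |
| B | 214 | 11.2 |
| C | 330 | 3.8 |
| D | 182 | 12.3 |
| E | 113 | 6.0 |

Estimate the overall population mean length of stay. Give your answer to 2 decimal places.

6.22

N = 1449; weights Wₕ = Nₕ/N = (0.4210, 0.1477, 0.2277, 0.1256, 0.0780).
x̄_st = Σ Wₕ·x̄ₕ = 0.4210·4.0 + 0.1477·11.2 + 0.2277·3.8 + 0.1256·12.3 + 0.0780·6.0 ≈ 6.2163...
→ 6.22.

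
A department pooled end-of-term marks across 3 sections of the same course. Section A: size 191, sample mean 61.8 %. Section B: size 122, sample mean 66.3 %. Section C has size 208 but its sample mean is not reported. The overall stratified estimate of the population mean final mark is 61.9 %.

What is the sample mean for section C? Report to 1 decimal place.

59.4

N = 191 + 122 + 208 = 521.
Overall total = μ·N = 61.9·521 = 32249.9.
Subtract the known strata: 191·61.8 + 122·66.3 = 19892.4.
Remaining total for section C: 32249.9 − 19892.4 = 12357.5.
Divide by its size: 12357.5 / 208 = 59.411... → 59.4.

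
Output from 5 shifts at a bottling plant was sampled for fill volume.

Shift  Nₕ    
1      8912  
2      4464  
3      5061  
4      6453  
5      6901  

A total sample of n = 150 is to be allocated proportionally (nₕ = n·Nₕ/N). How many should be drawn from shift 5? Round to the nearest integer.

33

N = 8912 + 4464 + 5061 + 6453 + 6901 = 31791.
n_5 = 150·6901/31791 = 32.561... → 33.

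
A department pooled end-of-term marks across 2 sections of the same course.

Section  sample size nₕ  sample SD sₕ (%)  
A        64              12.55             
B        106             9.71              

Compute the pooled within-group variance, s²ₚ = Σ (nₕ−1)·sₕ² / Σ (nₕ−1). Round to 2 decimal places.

Degrees of freedom: 63 + 105 = 168.
Σ(nₕ−1)sₕ² = 63·157.5025 + 105·94.2841 = 19822.488.
s²ₚ = 19822.488 / 168 = 117.991 → 117.99.

117.99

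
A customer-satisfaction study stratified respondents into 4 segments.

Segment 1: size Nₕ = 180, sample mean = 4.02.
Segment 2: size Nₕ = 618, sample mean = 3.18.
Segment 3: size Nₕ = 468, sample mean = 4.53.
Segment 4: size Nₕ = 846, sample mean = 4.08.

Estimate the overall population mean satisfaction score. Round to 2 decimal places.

3.91

N = 2112; weights Wₕ = Nₕ/N = (0.0852, 0.2926, 0.2216, 0.4006).
x̄_st = Σ Wₕ·x̄ₕ = 0.0852·4.02 + 0.2926·3.18 + 0.2216·4.53 + 0.4006·4.08 ≈ 3.9113...
→ 3.91.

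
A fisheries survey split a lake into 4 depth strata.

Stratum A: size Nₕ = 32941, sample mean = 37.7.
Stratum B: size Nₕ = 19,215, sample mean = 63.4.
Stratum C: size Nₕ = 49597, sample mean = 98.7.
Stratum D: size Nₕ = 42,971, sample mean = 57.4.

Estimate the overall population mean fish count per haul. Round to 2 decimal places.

N = 144724; weights Wₕ = Nₕ/N = (0.2276, 0.1328, 0.3427, 0.2969).
x̄_st = Σ Wₕ·x̄ₕ = 0.2276·37.7 + 0.1328·63.4 + 0.3427·98.7 + 0.2969·57.4 ≈ 67.8662...
→ 67.87.

67.87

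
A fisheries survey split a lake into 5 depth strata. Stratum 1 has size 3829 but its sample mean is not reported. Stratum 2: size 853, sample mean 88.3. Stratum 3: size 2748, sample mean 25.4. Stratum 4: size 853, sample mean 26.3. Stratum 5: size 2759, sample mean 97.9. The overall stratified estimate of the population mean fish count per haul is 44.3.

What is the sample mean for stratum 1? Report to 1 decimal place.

Σ Nₕx̄ₕ = N·μ, so 3829·x̄_1 = 11042·44.3 − (853·88.3 + 2748·25.4 + 853·26.3 + 2759·97.9).
= 489160.6 − 437659.1 = 51501.5.
x̄_1 = 51501.5 / 3829 = 13.450... → 13.5.

13.5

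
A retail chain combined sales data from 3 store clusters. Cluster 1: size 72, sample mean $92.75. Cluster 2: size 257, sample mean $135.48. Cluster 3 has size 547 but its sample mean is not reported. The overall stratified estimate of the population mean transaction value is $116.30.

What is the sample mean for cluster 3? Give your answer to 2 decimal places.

N = 72 + 257 + 547 = 876.
Overall total = μ·N = 116.30·876 = 101878.8.
Subtract the known strata: 72·92.75 + 257·135.48 = 41496.36.
Remaining total for cluster 3: 101878.8 − 41496.36 = 60382.44.
Divide by its size: 60382.44 / 547 = 110.3884... → 110.39.

110.39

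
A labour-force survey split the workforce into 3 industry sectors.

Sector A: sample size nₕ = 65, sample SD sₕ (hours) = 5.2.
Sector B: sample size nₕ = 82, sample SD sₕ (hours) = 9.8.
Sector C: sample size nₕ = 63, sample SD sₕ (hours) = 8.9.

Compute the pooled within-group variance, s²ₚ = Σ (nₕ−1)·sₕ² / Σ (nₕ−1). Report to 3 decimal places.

69.666

Degrees of freedom: 64 + 81 + 62 = 207.
Σ(nₕ−1)sₕ² = 64·27.04 + 81·96.04 + 62·79.21 = 14420.82.
s²ₚ = 14420.82 / 207 = 69.66580... → 69.666.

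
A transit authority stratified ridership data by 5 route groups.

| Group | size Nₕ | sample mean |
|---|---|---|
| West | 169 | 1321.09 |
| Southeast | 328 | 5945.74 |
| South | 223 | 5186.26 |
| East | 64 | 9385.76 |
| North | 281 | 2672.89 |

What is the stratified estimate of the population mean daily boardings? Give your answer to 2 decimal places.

4396.03

N = 1065; weights Wₕ = Nₕ/N = (0.1587, 0.3080, 0.2094, 0.0601, 0.2638).
x̄_st = Σ Wₕ·x̄ₕ = 0.1587·1321.09 + 0.3080·5945.74 + 0.2094·5186.26 + 0.0601·9385.76 + 0.2638·2672.89 ≈ 4396.0316...
→ 4396.03.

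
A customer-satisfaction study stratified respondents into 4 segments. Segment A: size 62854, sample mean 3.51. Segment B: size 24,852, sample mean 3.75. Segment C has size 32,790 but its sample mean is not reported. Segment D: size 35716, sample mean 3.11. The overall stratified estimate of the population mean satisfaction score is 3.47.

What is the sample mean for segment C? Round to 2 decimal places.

3.57

N = 62854 + 24852 + 32790 + 35716 = 156212.
Overall total = μ·N = 3.47·156212 = 542055.64.
Subtract the known strata: 62854·3.51 + 24852·3.75 + 35716·3.11 = 424889.3.
Remaining total for segment C: 542055.64 − 424889.3 = 117166.34.
Divide by its size: 117166.34 / 32790 = 3.5732... → 3.57.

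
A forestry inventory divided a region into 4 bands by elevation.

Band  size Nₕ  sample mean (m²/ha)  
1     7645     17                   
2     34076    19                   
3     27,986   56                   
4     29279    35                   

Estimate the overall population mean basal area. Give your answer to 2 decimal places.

N = 7645 + 34076 + 27986 + 29279 = 98986.
Overall mean = Σ (Nₕ/N)·x̄ₕ — weight by population share, not a simple average.
Σ Nₕx̄ₕ = 7645·17 + 34076·19 + 27986·56 + 29279·35 = 129965 + 647444 + 1567216 + 1024765 = 3369390.
Divide by N: 3369390 / 98986 = 34.0391... → 34.04.

34.04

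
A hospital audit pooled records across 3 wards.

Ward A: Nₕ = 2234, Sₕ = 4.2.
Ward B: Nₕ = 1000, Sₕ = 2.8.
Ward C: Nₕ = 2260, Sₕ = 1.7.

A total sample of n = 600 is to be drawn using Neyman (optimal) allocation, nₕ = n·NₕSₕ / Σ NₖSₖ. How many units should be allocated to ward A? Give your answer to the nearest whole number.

Σ NₕSₕ = 2234·4.2 + 1000·2.8 + 2260·1.7 = 16024.8.
Share for A: 9382.8/16024.8 = 0.58552.
n_A = 600 × 0.58552 = 351.310... → 351.

351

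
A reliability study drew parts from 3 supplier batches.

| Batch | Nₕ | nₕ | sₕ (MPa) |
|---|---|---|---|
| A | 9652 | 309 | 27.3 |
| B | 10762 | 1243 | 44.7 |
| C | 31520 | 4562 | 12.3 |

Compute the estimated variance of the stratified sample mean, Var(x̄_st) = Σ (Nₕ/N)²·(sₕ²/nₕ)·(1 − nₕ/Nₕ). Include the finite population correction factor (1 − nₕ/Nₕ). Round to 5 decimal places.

0.15215

N = 51934; Wₕ = Nₕ/N.
batch A: (9652/51934)²·27.3²/309·(1 − 309/9652) = 0.08064305
batch B: (10762/51934)²·44.7²/1243·(1 − 1243/10762) = 0.06105548
batch C: (31520/51934)²·12.3²/4562·(1 − 4562/31520) = 0.01044781
Sum = 0.15214634 → 0.15215.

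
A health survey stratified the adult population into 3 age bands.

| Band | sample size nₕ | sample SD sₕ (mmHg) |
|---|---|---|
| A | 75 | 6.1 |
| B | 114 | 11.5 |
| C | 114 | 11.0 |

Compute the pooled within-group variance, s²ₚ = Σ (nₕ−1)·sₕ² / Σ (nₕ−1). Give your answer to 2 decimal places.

104.57

A: (75−1)·6.1² = 74·37.21 = 2753.54
B: (114−1)·11.5² = 113·132.25 = 14944.25
C: (114−1)·11.0² = 113·121 = 13673
Numerator = 31370.79; denominator = Σ(nₕ−1) = 300.
s²ₚ = 31370.79/300 = 104.5693 → 104.57.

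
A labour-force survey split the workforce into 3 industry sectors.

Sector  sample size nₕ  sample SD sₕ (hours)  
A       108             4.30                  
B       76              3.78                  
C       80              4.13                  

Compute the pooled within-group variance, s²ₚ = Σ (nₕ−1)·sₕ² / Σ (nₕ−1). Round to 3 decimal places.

16.849

Degrees of freedom: 107 + 75 + 79 = 261.
Σ(nₕ−1)sₕ² = 107·18.49 + 75·14.2884 + 79·17.0569 = 4397.5551.
s²ₚ = 4397.5551 / 261 = 16.84887... → 16.849.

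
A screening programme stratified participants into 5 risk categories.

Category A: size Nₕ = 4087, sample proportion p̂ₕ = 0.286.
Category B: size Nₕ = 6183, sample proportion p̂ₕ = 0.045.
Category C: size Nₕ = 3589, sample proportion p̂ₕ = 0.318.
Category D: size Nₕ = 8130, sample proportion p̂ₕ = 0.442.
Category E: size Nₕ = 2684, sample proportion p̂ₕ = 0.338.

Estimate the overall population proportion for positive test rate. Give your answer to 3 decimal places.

Wₕ = Nₕ/N with N = 24673: 0.1656, 0.2506, 0.1455, 0.3295, 0.1088.
p̂_st = 0.1656·0.286 + 0.2506·0.045 + 0.1455·0.318 + 0.3295·0.442 + 0.1088·0.338 ≈ 0.28732... → 0.287.

0.287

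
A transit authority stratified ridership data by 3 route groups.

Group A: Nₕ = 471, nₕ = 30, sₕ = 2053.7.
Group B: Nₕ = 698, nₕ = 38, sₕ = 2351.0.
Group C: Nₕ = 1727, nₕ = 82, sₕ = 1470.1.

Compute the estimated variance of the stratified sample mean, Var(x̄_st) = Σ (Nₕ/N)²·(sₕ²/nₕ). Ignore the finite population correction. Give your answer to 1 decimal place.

N = 2896. Term for each stratum: Wₕ²sₕ²/nₕ.
Var(x̄_st) = 3718.7540 + 8449.5852 + 9372.7593 = 21541.0985 → 21541.1.

21541.1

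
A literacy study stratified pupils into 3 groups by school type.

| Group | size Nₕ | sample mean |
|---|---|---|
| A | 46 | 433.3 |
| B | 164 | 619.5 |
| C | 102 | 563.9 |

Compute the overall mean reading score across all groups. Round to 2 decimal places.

x̄_st = (Σ Nₕx̄ₕ) / (Σ Nₕ) = (46·433.3 + 164·619.5 + 102·563.9) / 312
= 179047.6 / 312 = 573.8705... → 573.87.

573.87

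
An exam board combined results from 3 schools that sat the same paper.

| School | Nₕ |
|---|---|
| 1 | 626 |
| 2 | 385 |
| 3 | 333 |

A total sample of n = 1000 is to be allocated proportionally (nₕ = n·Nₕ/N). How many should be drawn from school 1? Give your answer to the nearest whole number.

N = 626 + 385 + 333 = 1344.
n_1 = 1000·626/1344 = 465.774... → 466.

466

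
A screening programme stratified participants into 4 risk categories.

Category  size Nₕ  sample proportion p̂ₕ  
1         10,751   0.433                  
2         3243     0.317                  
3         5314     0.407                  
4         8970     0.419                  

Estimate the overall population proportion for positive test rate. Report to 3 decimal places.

Wₕ = Nₕ/N with N = 28278: 0.3802, 0.1147, 0.1879, 0.3172.
p̂_st = 0.3802·0.433 + 0.1147·0.317 + 0.1879·0.407 + 0.3172·0.419 ≈ 0.41037... → 0.410.

0.410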